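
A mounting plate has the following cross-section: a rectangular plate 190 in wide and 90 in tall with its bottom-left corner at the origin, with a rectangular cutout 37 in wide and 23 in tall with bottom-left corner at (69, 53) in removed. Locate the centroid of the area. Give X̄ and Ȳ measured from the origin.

X̄ = 95.39 in, Ȳ = 43.98 in

plate: A = 190 × 90 = 17100.00, centroid at (95.00, 45.00).
hole: A = −(37 × 23) = -851.00, centroid at (87.50, 64.50).
ΣA = 16249.00 in²
ΣAX̄ = (17100.00)(95.00) + (-851.00)(87.50) = 1550037.50 in³
ΣAȲ = (17100.00)(45.00) + (-851.00)(64.50) = 714610.50 in³
X̄ = 1550037.50 / 16249.00 = 95.39 in
Ȳ = 714610.50 / 16249.00 = 43.98 in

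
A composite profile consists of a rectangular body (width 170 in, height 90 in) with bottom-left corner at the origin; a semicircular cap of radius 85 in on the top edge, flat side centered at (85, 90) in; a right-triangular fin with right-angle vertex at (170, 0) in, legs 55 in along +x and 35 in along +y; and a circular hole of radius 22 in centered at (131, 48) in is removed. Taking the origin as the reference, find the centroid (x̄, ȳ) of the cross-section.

x̄ = 86.13 in, ȳ = 78.86 in

rectangular body: A = 170 × 90 = 15300.00, centroid at (85.00, 45.00).
semicircular top: A = ½π·85² = 11349.00, centroid at (85.00, 126.08).
triangular fin: A = ½·55·35 = 962.50, centroid at (188.33, 11.67).
hole: A = −π·22² = -1520.53, centroid at (131.00, 48.00).
ΣA = 26090.97 in², ΣAx̄ = 2247246.59 in³, ΣAȳ = 2057570.66 in³.
x̄ = 2247246.59/26090.97 = 86.13 in; ȳ = 2057570.66/26090.97 = 78.86 in.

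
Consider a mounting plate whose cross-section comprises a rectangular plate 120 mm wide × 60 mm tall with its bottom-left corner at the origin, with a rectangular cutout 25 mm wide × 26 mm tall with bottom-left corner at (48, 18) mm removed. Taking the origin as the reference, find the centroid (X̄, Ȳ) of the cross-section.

plate: A = 120 × 60 = 7200.00, centroid at (60.00, 30.00).
hole: A = −(25 × 26) = -650.00, centroid at (60.50, 31.00).
ΣA = 6550.00 mm²
ΣAX̄ = (7200.00)(60.00) + (-650.00)(60.50) = 392675.00 mm³
ΣAȲ = (7200.00)(30.00) + (-650.00)(31.00) = 195850.00 mm³
X̄ = 392675.00 / 6550.00 = 59.95 mm
Ȳ = 195850.00 / 6550.00 = 29.90 mm

X̄ = 59.95 mm, Ȳ = 29.90 mm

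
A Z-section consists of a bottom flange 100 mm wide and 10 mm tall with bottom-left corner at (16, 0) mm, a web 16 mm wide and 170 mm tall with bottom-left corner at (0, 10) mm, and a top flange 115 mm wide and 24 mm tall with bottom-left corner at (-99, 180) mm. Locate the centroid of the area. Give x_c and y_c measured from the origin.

x_c = -4.13 mm, y_c = 122.43 mm

bottom flange: A = 100 × 10 = 1000.00, centroid at (66.00, 5.00).
web: A = 16 × 170 = 2720.00, centroid at (8.00, 95.00).
top flange: A = 115 × 24 = 2760.00, centroid at (-41.50, 192.00).
ΣA = 6480.00 mm²
ΣAx_c = (1000.00)(66.00) + (2720.00)(8.00) + (2760.00)(-41.50) = -26780.00 mm³
ΣAy_c = (1000.00)(5.00) + (2720.00)(95.00) + (2760.00)(192.00) = 793320.00 mm³
x_c = -26780.00 / 6480.00 = -4.13 mm
y_c = 793320.00 / 6480.00 = 122.43 mm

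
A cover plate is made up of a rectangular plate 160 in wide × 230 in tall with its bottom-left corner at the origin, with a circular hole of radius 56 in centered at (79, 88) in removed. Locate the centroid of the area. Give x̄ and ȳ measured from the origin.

x̄ = 80.37 in, ȳ = 124.87 in

plate: A = 160 × 230 = 36800.00, centroid at (80.00, 115.00).
hole: A = −π·56² = -9852.03, centroid at (79.00, 88.00).
ΣA = 26947.97 in²
ΣAx̄ = (36800.00)(80.00) + (-9852.03)(79.00) = 2165689.27 in³
ΣAȳ = (36800.00)(115.00) + (-9852.03)(88.00) = 3365020.96 in³
x̄ = 2165689.27 / 26947.97 = 80.37 in
ȳ = 3365020.96 / 26947.97 = 124.87 in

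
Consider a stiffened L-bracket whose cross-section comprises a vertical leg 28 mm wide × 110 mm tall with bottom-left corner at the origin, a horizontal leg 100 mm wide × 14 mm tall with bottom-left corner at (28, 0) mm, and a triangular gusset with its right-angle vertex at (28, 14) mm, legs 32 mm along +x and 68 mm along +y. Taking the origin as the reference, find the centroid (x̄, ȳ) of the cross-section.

vertical leg: A = 28 × 110 = 3080.00, centroid at (14.00, 55.00).
horizontal leg: A = 100 × 14 = 1400.00, centroid at (78.00, 7.00).
gusset: A = ½·32·68 = 1088.00, centroid at (38.67, 36.67).
ΣA = 5568.00 mm²
ΣAx̄ = (3080.00)(14.00) + (1400.00)(78.00) + (1088.00)(38.67) = 194389.33 mm³
ΣAȳ = (3080.00)(55.00) + (1400.00)(7.00) + (1088.00)(36.67) = 219093.33 mm³
x̄ = 194389.33 / 5568.00 = 34.91 mm
ȳ = 219093.33 / 5568.00 = 39.35 mm

x̄ = 34.91 mm, ȳ = 39.35 mm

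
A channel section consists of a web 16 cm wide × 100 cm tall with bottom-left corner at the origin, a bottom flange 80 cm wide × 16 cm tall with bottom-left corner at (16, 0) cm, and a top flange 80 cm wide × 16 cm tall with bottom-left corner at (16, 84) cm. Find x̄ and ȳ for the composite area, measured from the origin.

x̄ = 37.54 cm, ȳ = 50.00 cm

web: A = 16 × 100 = 1600.00, centroid at (8.00, 50.00).
bottom flange: A = 80 × 16 = 1280.00, centroid at (56.00, 8.00).
top flange: A = 80 × 16 = 1280.00, centroid at (56.00, 92.00).
ΣA = 4160.00 cm²
ΣAx̄ = (1600.00)(8.00) + (1280.00)(56.00) + (1280.00)(56.00) = 156160.00 cm³
ΣAȳ = (1600.00)(50.00) + (1280.00)(8.00) + (1280.00)(92.00) = 208000.00 cm³
x̄ = 156160.00 / 4160.00 = 37.54 cm
ȳ = 208000.00 / 4160.00 = 50.00 cm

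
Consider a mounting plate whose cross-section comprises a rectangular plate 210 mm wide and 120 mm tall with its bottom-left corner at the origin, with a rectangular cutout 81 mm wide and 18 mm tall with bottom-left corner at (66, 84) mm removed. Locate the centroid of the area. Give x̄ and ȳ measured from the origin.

x̄ = 104.91 mm, ȳ = 57.97 mm

plate: A = 210 × 120 = 25200.00, centroid at (105.00, 60.00).
hole: A = −(81 × 18) = -1458.00, centroid at (106.50, 93.00).
ΣA = 23742.00 mm²
ΣAx̄ = (25200.00)(105.00) + (-1458.00)(106.50) = 2490723.00 mm³
ΣAȳ = (25200.00)(60.00) + (-1458.00)(93.00) = 1376406.00 mm³
x̄ = 2490723.00 / 23742.00 = 104.91 mm
ȳ = 1376406.00 / 23742.00 = 57.97 mm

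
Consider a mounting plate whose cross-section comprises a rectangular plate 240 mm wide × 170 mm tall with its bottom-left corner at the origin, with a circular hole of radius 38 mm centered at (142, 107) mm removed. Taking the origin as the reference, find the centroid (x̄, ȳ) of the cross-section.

Part | A | x̄ᵢ | ȳᵢ | A·x̄ᵢ | A·ȳᵢ
plate | 40800.00 | 120.00 | 85.00 | 4896000.00 | 3468000.00
hole | -4536.46 | 142.00 | 107.00 | -644177.29 | -485401.20
Σ | 36263.54 |  |  | 4251822.71 | 2982598.80
x̄ = 4251822.71 / 36263.54 = 117.25 mm
ȳ = 2982598.80 / 36263.54 = 82.25 mm

x̄ = 117.25 mm, ȳ = 82.25 mm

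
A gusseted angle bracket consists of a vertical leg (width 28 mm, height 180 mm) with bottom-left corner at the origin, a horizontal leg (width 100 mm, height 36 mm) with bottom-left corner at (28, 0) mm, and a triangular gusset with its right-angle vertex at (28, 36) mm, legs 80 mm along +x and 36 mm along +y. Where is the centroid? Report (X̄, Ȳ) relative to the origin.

Part | A | x̄ᵢ | ȳᵢ | A·x̄ᵢ | A·ȳᵢ
vertical leg | 5040.00 | 14.00 | 90.00 | 70560.00 | 453600.00
horizontal leg | 3600.00 | 78.00 | 18.00 | 280800.00 | 64800.00
gusset | 1440.00 | 54.67 | 48.00 | 78720.00 | 69120.00
Σ | 10080.00 |  |  | 430080.00 | 587520.00
X̄ = 430080.00 / 10080.00 = 42.67 mm
Ȳ = 587520.00 / 10080.00 = 58.29 mm

X̄ = 42.67 mm, Ȳ = 58.29 mm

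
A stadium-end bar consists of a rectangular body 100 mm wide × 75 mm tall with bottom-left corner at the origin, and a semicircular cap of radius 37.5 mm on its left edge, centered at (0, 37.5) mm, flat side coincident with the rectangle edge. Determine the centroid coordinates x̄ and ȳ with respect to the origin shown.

x̄ = 35.00 mm, ȳ = 37.50 mm

rectangular body: A = 100 × 75 = 7500.00, centroid at (50.00, 37.50).
semicircular end: A = ½π·37.5² = 2208.93, centroid at (-15.92, 37.50).
ΣA = 9708.93 mm², ΣAx̄ = 339843.75 mm³, ΣAȳ = 364084.96 mm³.
x̄ = 339843.75/9708.93 = 35.00 mm; ȳ = 364084.96/9708.93 = 37.50 mm.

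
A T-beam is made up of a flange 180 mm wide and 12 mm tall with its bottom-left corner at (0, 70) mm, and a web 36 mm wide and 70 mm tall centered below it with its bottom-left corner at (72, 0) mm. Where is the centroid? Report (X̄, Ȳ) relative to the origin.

X̄ = 90.00 mm, Ȳ = 53.92 mm

Part | A | x̄ᵢ | ȳᵢ | A·x̄ᵢ | A·ȳᵢ
web | 2520.00 | 90.00 | 35.00 | 226800.00 | 88200.00
flange | 2160.00 | 90.00 | 76.00 | 194400.00 | 164160.00
Σ | 4680.00 |  |  | 421200.00 | 252360.00
X̄ = 421200.00 / 4680.00 = 90.00 mm
Ȳ = 252360.00 / 4680.00 = 53.92 mm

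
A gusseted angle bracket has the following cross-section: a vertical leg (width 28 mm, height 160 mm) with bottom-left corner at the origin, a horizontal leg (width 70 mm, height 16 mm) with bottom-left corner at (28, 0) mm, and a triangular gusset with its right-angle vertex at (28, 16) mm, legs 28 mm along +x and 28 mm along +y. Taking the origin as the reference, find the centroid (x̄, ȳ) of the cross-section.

Part | A | x̄ᵢ | ȳᵢ | A·x̄ᵢ | A·ȳᵢ
vertical leg | 4480.00 | 14.00 | 80.00 | 62720.00 | 358400.00
horizontal leg | 1120.00 | 63.00 | 8.00 | 70560.00 | 8960.00
gusset | 392.00 | 37.33 | 25.33 | 14634.67 | 9930.67
Σ | 5992.00 |  |  | 147914.67 | 377290.67
x̄ = 147914.67 / 5992.00 = 24.69 mm
ȳ = 377290.67 / 5992.00 = 62.97 mm

x̄ = 24.69 mm, ȳ = 62.97 mm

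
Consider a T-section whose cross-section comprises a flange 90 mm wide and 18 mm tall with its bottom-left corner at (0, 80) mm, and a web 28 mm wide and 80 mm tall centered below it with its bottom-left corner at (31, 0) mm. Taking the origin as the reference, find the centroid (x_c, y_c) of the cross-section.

Part | A | x̄ᵢ | ȳᵢ | A·x̄ᵢ | A·ȳᵢ
web | 2240.00 | 45.00 | 40.00 | 100800.00 | 89600.00
flange | 1620.00 | 45.00 | 89.00 | 72900.00 | 144180.00
Σ | 3860.00 |  |  | 173700.00 | 233780.00
x_c = 173700.00 / 3860.00 = 45.00 mm
y_c = 233780.00 / 3860.00 = 60.56 mm

x_c = 45.00 mm, y_c = 60.56 mm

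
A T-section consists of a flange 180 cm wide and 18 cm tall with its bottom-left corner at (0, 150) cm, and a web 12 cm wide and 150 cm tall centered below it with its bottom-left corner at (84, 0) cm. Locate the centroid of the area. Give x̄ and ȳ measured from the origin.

x̄ = 90.00 cm, ȳ = 129.00 cm

Part | A | x̄ᵢ | ȳᵢ | A·x̄ᵢ | A·ȳᵢ
web | 1800.00 | 90.00 | 75.00 | 162000.00 | 135000.00
flange | 3240.00 | 90.00 | 159.00 | 291600.00 | 515160.00
Σ | 5040.00 |  |  | 453600.00 | 650160.00
x̄ = 453600.00 / 5040.00 = 90.00 cm
ȳ = 650160.00 / 5040.00 = 129.00 cm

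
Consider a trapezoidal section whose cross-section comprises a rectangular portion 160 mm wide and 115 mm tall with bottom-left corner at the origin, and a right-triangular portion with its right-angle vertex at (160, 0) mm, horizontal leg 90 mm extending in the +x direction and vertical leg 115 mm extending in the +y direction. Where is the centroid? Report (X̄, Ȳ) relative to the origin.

rectangular portion: A = 160 × 115 = 18400.00, centroid at (80.00, 57.50).
triangular portion: A = ½·90·115 = 5175.00, centroid at (190.00, 38.33).
ΣA = 23575.00 mm², ΣAX̄ = 2455250.00 mm³, ΣAȲ = 1256375.00 mm³.
X̄ = 2455250.00/23575.00 = 104.15 mm; Ȳ = 1256375.00/23575.00 = 53.29 mm.

X̄ = 104.15 mm, Ȳ = 53.29 mm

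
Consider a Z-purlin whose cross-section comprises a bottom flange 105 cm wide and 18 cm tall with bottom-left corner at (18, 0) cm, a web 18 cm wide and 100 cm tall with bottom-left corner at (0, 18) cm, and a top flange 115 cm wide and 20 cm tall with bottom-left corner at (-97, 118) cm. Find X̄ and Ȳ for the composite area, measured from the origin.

X̄ = 9.78 cm, Ȳ = 72.42 cm

bottom flange: A = 105 × 18 = 1890.00, centroid at (70.50, 9.00).
web: A = 18 × 100 = 1800.00, centroid at (9.00, 68.00).
top flange: A = 115 × 20 = 2300.00, centroid at (-39.50, 128.00).
ΣA = 5990.00 cm²
ΣAX̄ = (1890.00)(70.50) + (1800.00)(9.00) + (2300.00)(-39.50) = 58595.00 cm³
ΣAȲ = (1890.00)(9.00) + (1800.00)(68.00) + (2300.00)(128.00) = 433810.00 cm³
X̄ = 58595.00 / 5990.00 = 9.78 cm
Ȳ = 433810.00 / 5990.00 = 72.42 cm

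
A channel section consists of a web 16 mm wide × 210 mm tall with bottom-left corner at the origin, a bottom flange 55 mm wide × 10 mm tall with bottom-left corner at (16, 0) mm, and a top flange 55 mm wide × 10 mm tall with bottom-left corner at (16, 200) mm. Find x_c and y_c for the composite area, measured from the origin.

Part | A | x̄ᵢ | ȳᵢ | A·x̄ᵢ | A·ȳᵢ
web | 3360.00 | 8.00 | 105.00 | 26880.00 | 352800.00
bottom flange | 550.00 | 43.50 | 5.00 | 23925.00 | 2750.00
top flange | 550.00 | 43.50 | 205.00 | 23925.00 | 112750.00
Σ | 4460.00 |  |  | 74730.00 | 468300.00
x_c = 74730.00 / 4460.00 = 16.76 mm
y_c = 468300.00 / 4460.00 = 105.00 mm

x_c = 16.76 mm, y_c = 105.00 mm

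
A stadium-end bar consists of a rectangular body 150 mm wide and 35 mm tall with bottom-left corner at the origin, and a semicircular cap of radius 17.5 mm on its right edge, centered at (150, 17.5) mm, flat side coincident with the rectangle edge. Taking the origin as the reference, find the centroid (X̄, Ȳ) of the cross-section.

rectangular body: A = 150 × 35 = 5250.00, centroid at (75.00, 17.50).
semicircular end: A = ½π·17.5² = 481.06, centroid at (157.43, 17.50).
ΣA = 5731.06 mm², ΣAX̄ = 469481.37 mm³, ΣAȲ = 100293.49 mm³.
X̄ = 469481.37/5731.06 = 81.92 mm; Ȳ = 100293.49/5731.06 = 17.50 mm.

X̄ = 81.92 mm, Ȳ = 17.50 mm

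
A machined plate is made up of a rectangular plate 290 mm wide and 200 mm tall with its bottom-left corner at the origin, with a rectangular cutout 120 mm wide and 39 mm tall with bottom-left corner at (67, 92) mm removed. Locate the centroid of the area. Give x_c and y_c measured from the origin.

x_c = 146.58 mm, y_c = 98.99 mm

plate: A = 290 × 200 = 58000.00, centroid at (145.00, 100.00).
hole: A = −(120 × 39) = -4680.00, centroid at (127.00, 111.50).
ΣA = 53320.00 mm²
ΣAx_c = (58000.00)(145.00) + (-4680.00)(127.00) = 7815640.00 mm³
ΣAy_c = (58000.00)(100.00) + (-4680.00)(111.50) = 5278180.00 mm³
x_c = 7815640.00 / 53320.00 = 146.58 mm
y_c = 5278180.00 / 53320.00 = 98.99 mm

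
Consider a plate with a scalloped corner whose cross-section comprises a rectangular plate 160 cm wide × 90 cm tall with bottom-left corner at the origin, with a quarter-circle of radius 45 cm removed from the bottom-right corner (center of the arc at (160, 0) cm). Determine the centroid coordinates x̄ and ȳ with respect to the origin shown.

plate: A = 160 × 90 = 14400.00, centroid at (80.00, 45.00).
removed quarter-circle: A = −¼π·45² = -1590.43, centroid at (140.90, 19.10).
ΣA = 12809.57 cm²
ΣAx̄ = (14400.00)(80.00) + (-1590.43)(140.90) = 927906.00 cm³
ΣAȳ = (14400.00)(45.00) + (-1590.43)(19.10) = 617625.00 cm³
x̄ = 927906.00 / 12809.57 = 72.44 cm
ȳ = 617625.00 / 12809.57 = 48.22 cm

x̄ = 72.44 cm, ȳ = 48.22 cm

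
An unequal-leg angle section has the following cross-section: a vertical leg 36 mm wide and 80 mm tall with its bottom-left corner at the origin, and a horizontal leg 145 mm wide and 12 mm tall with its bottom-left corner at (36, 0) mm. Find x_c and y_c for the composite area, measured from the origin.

Part | A | x̄ᵢ | ȳᵢ | A·x̄ᵢ | A·ȳᵢ
vertical leg | 2880.00 | 18.00 | 40.00 | 51840.00 | 115200.00
horizontal leg | 1740.00 | 108.50 | 6.00 | 188790.00 | 10440.00
Σ | 4620.00 |  |  | 240630.00 | 125640.00
x_c = 240630.00 / 4620.00 = 52.08 mm
y_c = 125640.00 / 4620.00 = 27.19 mm

x_c = 52.08 mm, y_c = 27.19 mm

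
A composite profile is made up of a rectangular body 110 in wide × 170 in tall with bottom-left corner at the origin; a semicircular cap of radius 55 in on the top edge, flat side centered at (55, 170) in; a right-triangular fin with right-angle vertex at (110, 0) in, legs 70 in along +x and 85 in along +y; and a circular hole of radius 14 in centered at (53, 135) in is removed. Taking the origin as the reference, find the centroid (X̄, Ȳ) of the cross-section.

X̄ = 64.08 in, Ȳ = 97.22 in

rectangular body: A = 110 × 170 = 18700.00, centroid at (55.00, 85.00).
semicircular top: A = ½π·55² = 4751.66, centroid at (55.00, 193.34).
triangular fin: A = ½·70·85 = 2975.00, centroid at (133.33, 28.33).
hole: A = −π·14² = -615.75, centroid at (53.00, 135.00).
ΣA = 25810.91 in²
ΣAX̄ = (18700.00)(55.00) + (4751.66)(55.00) + (2975.00)(133.33) + (-615.75)(53.00) = 1653873.04 in³
ΣAȲ = (18700.00)(85.00) + (4751.66)(193.34) + (2975.00)(28.33) + (-615.75)(135.00) = 2509363.80 in³
X̄ = 1653873.04 / 25810.91 = 64.08 in
Ȳ = 2509363.80 / 25810.91 = 97.22 in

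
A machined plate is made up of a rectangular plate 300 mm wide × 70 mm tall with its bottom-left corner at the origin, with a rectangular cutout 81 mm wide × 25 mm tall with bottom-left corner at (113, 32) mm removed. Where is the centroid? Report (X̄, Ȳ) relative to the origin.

plate: A = 300 × 70 = 21000.00, centroid at (150.00, 35.00).
hole: A = −(81 × 25) = -2025.00, centroid at (153.50, 44.50).
ΣA = 18975.00 mm²
ΣAX̄ = (21000.00)(150.00) + (-2025.00)(153.50) = 2839162.50 mm³
ΣAȲ = (21000.00)(35.00) + (-2025.00)(44.50) = 644887.50 mm³
X̄ = 2839162.50 / 18975.00 = 149.63 mm
Ȳ = 644887.50 / 18975.00 = 33.99 mm

X̄ = 149.63 mm, Ȳ = 33.99 mm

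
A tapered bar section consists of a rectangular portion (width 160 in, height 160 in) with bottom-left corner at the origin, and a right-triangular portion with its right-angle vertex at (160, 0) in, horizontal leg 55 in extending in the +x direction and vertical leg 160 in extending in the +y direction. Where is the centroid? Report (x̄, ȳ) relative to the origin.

x̄ = 94.42 in, ȳ = 76.09 in

rectangular portion: A = 160 × 160 = 25600.00, centroid at (80.00, 80.00).
triangular portion: A = ½·55·160 = 4400.00, centroid at (178.33, 53.33).
ΣA = 30000.00 in²
ΣAx̄ = (25600.00)(80.00) + (4400.00)(178.33) = 2832666.67 in³
ΣAȳ = (25600.00)(80.00) + (4400.00)(53.33) = 2282666.67 in³
x̄ = 2832666.67 / 30000.00 = 94.42 in
ȳ = 2282666.67 / 30000.00 = 76.09 in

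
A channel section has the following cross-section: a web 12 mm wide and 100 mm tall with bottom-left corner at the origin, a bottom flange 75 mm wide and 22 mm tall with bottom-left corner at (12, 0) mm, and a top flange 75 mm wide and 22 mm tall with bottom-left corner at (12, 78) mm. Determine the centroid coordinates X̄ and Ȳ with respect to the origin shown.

X̄ = 37.90 mm, Ȳ = 50.00 mm

web: A = 12 × 100 = 1200.00, centroid at (6.00, 50.00).
bottom flange: A = 75 × 22 = 1650.00, centroid at (49.50, 11.00).
top flange: A = 75 × 22 = 1650.00, centroid at (49.50, 89.00).
ΣA = 4500.00 mm², ΣAX̄ = 170550.00 mm³, ΣAȲ = 225000.00 mm³.
X̄ = 170550.00/4500.00 = 37.90 mm; Ȳ = 225000.00/4500.00 = 50.00 mm.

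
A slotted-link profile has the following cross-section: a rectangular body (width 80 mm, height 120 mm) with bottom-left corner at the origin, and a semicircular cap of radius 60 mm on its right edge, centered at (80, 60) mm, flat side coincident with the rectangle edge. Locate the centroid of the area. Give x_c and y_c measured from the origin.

x_c = 64.27 mm, y_c = 60.00 mm

Part | A | x̄ᵢ | ȳᵢ | A·x̄ᵢ | A·ȳᵢ
rectangular body | 9600.00 | 40.00 | 60.00 | 384000.00 | 576000.00
semicircular end | 5654.87 | 105.46 | 60.00 | 596389.34 | 339292.01
Σ | 15254.87 |  |  | 980389.34 | 915292.01
x_c = 980389.34 / 15254.87 = 64.27 mm
y_c = 915292.01 / 15254.87 = 60.00 mm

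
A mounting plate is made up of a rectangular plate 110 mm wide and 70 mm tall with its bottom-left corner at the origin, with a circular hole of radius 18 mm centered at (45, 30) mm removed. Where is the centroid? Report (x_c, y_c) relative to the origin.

plate: A = 110 × 70 = 7700.00, centroid at (55.00, 35.00).
hole: A = −π·18² = -1017.88, centroid at (45.00, 30.00).
ΣA = 6682.12 mm²
ΣAx_c = (7700.00)(55.00) + (-1017.88)(45.00) = 377695.58 mm³
ΣAy_c = (7700.00)(35.00) + (-1017.88)(30.00) = 238963.72 mm³
x_c = 377695.58 / 6682.12 = 56.52 mm
y_c = 238963.72 / 6682.12 = 35.76 mm

x_c = 56.52 mm, y_c = 35.76 mm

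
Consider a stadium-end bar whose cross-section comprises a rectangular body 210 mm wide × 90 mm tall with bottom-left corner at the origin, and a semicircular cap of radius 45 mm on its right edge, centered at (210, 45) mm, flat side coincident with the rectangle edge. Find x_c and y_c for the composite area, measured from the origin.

x_c = 122.88 mm, y_c = 45.00 mm

rectangular body: A = 210 × 90 = 18900.00, centroid at (105.00, 45.00).
semicircular end: A = ½π·45² = 3180.86, centroid at (229.10, 45.00).
ΣA = 22080.86 mm², ΣAx_c = 2713231.14 mm³, ΣAy_c = 993638.82 mm³.
x_c = 2713231.14/22080.86 = 122.88 mm; y_c = 993638.82/22080.86 = 45.00 mm.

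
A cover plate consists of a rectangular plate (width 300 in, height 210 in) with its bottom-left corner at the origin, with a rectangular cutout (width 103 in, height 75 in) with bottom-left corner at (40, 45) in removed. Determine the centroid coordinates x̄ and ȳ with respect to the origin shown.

plate: A = 300 × 210 = 63000.00, centroid at (150.00, 105.00).
hole: A = −(103 × 75) = -7725.00, centroid at (91.50, 82.50).
ΣA = 55275.00 in²
ΣAx̄ = (63000.00)(150.00) + (-7725.00)(91.50) = 8743162.50 in³
ΣAȳ = (63000.00)(105.00) + (-7725.00)(82.50) = 5977687.50 in³
x̄ = 8743162.50 / 55275.00 = 158.18 in
ȳ = 5977687.50 / 55275.00 = 108.14 in

x̄ = 158.18 in, ȳ = 108.14 in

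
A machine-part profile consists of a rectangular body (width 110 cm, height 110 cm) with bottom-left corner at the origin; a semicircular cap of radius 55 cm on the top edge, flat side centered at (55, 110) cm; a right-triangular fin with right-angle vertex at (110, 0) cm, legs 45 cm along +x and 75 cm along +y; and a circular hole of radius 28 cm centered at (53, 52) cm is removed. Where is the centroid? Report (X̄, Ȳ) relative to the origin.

X̄ = 62.65 cm, Ȳ = 75.47 cm

Part | A | x̄ᵢ | ȳᵢ | A·x̄ᵢ | A·ȳᵢ
rectangular body | 12100.00 | 55.00 | 55.00 | 665500.00 | 665500.00
semicircular top | 4751.66 | 55.00 | 133.34 | 261341.24 | 633599.14
triangular fin | 1687.50 | 125.00 | 25.00 | 210937.50 | 42187.50
hole | -2463.01 | 53.00 | 52.00 | -130539.46 | -128076.45
Σ | 16076.15 |  |  | 1007239.28 | 1213210.20
X̄ = 1007239.28 / 16076.15 = 62.65 cm
Ȳ = 1213210.20 / 16076.15 = 75.47 cm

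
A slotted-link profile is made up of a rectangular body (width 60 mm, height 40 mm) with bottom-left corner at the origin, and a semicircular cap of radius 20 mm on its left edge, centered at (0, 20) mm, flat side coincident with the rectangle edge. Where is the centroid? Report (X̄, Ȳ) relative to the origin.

Part | A | x̄ᵢ | ȳᵢ | A·x̄ᵢ | A·ȳᵢ
rectangular body | 2400.00 | 30.00 | 20.00 | 72000.00 | 48000.00
semicircular end | 628.32 | -8.49 | 20.00 | -5333.33 | 12566.37
Σ | 3028.32 |  |  | 66666.67 | 60566.37
X̄ = 66666.67 / 3028.32 = 22.01 mm
Ȳ = 60566.37 / 3028.32 = 20.00 mm

X̄ = 22.01 mm, Ȳ = 20.00 mm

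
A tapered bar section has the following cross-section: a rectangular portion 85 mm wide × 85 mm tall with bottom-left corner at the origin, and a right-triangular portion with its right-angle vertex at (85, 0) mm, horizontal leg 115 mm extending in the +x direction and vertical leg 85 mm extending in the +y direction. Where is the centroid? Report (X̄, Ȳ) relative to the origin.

rectangular portion: A = 85 × 85 = 7225.00, centroid at (42.50, 42.50).
triangular portion: A = ½·115·85 = 4887.50, centroid at (123.33, 28.33).
ΣA = 12112.50 mm², ΣAX̄ = 909854.17 mm³, ΣAȲ = 445541.67 mm³.
X̄ = 909854.17/12112.50 = 75.12 mm; Ȳ = 445541.67/12112.50 = 36.78 mm.

X̄ = 75.12 mm, Ȳ = 36.78 mm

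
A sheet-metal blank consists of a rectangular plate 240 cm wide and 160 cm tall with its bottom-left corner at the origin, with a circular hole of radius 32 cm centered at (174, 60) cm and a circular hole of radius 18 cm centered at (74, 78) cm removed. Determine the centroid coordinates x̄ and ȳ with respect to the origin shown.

x̄ = 116.29 cm, ȳ = 81.94 cm

Part | A | x̄ᵢ | ȳᵢ | A·x̄ᵢ | A·ȳᵢ
plate | 38400.00 | 120.00 | 80.00 | 4608000.00 | 3072000.00
hole 1 | -3216.99 | 174.00 | 60.00 | -559756.41 | -193019.45
hole 2 | -1017.88 | 74.00 | 78.00 | -75322.83 | -79394.33
Σ | 34165.13 |  |  | 3972920.76 | 2799586.22
x̄ = 3972920.76 / 34165.13 = 116.29 cm
ȳ = 2799586.22 / 34165.13 = 81.94 cm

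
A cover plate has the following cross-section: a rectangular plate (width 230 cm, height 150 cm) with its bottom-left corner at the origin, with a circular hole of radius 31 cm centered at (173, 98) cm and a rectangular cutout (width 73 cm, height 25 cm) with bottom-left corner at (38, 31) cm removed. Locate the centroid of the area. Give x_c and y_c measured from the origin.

Part | A | x̄ᵢ | ȳᵢ | A·x̄ᵢ | A·ȳᵢ
plate | 34500.00 | 115.00 | 75.00 | 3967500.00 | 2587500.00
hole 1 | -3019.07 | 173.00 | 98.00 | -522299.20 | -295868.91
hole 2 | -1825.00 | 74.50 | 43.50 | -135962.50 | -79387.50
Σ | 29655.93 |  |  | 3309238.30 | 2212243.59
x_c = 3309238.30 / 29655.93 = 111.59 cm
y_c = 2212243.59 / 29655.93 = 74.60 cm

x_c = 111.59 cm, y_c = 74.60 cm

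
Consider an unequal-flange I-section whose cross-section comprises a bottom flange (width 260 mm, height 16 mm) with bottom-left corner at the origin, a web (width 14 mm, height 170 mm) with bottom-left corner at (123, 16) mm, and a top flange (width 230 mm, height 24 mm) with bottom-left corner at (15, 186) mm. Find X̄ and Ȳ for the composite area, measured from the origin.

X̄ = 130.00 mm, Ȳ = 113.32 mm

bottom flange: A = 260 × 16 = 4160.00, centroid at (130.00, 8.00).
web: A = 14 × 170 = 2380.00, centroid at (130.00, 101.00).
top flange: A = 230 × 24 = 5520.00, centroid at (130.00, 198.00).
ΣA = 12060.00 mm², ΣAX̄ = 1567800.00 mm³, ΣAȲ = 1366620.00 mm³.
X̄ = 1567800.00/12060.00 = 130.00 mm; Ȳ = 1366620.00/12060.00 = 113.32 mm.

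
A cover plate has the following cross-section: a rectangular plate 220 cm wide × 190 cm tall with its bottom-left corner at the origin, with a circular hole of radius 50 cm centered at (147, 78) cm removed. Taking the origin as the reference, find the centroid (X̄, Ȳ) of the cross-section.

Part | A | x̄ᵢ | ȳᵢ | A·x̄ᵢ | A·ȳᵢ
plate | 41800.00 | 110.00 | 95.00 | 4598000.00 | 3971000.00
hole | -7853.98 | 147.00 | 78.00 | -1154535.30 | -612610.57
Σ | 33946.02 |  |  | 3443464.70 | 3358389.43
X̄ = 3443464.70 / 33946.02 = 101.44 cm
Ȳ = 3358389.43 / 33946.02 = 98.93 cm

X̄ = 101.44 cm, Ȳ = 98.93 cm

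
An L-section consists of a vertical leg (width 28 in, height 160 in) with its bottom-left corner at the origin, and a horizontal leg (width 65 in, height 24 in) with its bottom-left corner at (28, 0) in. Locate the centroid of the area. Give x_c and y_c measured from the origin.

x_c = 26.01 in, y_c = 62.44 in

Part | A | x̄ᵢ | ȳᵢ | A·x̄ᵢ | A·ȳᵢ
vertical leg | 4480.00 | 14.00 | 80.00 | 62720.00 | 358400.00
horizontal leg | 1560.00 | 60.50 | 12.00 | 94380.00 | 18720.00
Σ | 6040.00 |  |  | 157100.00 | 377120.00
x_c = 157100.00 / 6040.00 = 26.01 in
y_c = 377120.00 / 6040.00 = 62.44 in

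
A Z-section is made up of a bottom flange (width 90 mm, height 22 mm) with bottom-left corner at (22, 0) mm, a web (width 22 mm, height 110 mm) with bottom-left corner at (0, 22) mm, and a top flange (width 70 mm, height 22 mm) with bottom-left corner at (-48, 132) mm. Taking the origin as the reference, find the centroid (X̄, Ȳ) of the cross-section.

bottom flange: A = 90 × 22 = 1980.00, centroid at (67.00, 11.00).
web: A = 22 × 110 = 2420.00, centroid at (11.00, 77.00).
top flange: A = 70 × 22 = 1540.00, centroid at (-13.00, 143.00).
ΣA = 5940.00 mm², ΣAX̄ = 139260.00 mm³, ΣAȲ = 428340.00 mm³.
X̄ = 139260.00/5940.00 = 23.44 mm; Ȳ = 428340.00/5940.00 = 72.11 mm.

X̄ = 23.44 mm, Ȳ = 72.11 mm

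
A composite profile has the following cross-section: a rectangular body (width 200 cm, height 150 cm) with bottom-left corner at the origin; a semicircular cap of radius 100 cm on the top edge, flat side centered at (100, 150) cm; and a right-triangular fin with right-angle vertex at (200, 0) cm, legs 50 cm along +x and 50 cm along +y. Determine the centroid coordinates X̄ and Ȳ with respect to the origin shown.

rectangular body: A = 200 × 150 = 30000.00, centroid at (100.00, 75.00).
semicircular top: A = ½π·100² = 15707.96, centroid at (100.00, 192.44).
triangular fin: A = ½·50·50 = 1250.00, centroid at (216.67, 16.67).
ΣA = 46957.96 cm², ΣAX̄ = 4841629.66 cm³, ΣAȲ = 5293694.49 cm³.
X̄ = 4841629.66/46957.96 = 103.11 cm; Ȳ = 5293694.49/46957.96 = 112.73 cm.

X̄ = 103.11 cm, Ȳ = 112.73 cm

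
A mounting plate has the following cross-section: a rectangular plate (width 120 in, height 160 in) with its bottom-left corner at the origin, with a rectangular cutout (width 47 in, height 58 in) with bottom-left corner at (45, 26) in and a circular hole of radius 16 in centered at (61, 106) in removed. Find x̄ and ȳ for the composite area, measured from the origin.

Part | A | x̄ᵢ | ȳᵢ | A·x̄ᵢ | A·ȳᵢ
plate | 19200.00 | 60.00 | 80.00 | 1152000.00 | 1536000.00
hole 1 | -2726.00 | 68.50 | 55.00 | -186731.00 | -149930.00
hole 2 | -804.25 | 61.00 | 106.00 | -49059.11 | -85250.26
Σ | 15669.75 |  |  | 916209.89 | 1300819.74
x̄ = 916209.89 / 15669.75 = 58.47 in
ȳ = 1300819.74 / 15669.75 = 83.01 in

x̄ = 58.47 in, ȳ = 83.01 in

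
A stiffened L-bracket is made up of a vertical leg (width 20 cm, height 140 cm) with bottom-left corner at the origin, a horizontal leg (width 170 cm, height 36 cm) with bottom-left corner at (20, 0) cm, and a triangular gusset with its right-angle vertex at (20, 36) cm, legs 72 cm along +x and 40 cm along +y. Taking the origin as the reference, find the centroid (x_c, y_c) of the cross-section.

x_c = 70.85 cm, y_c = 36.41 cm

vertical leg: A = 20 × 140 = 2800.00, centroid at (10.00, 70.00).
horizontal leg: A = 170 × 36 = 6120.00, centroid at (105.00, 18.00).
gusset: A = ½·72·40 = 1440.00, centroid at (44.00, 49.33).
ΣA = 10360.00 cm²
ΣAx_c = (2800.00)(10.00) + (6120.00)(105.00) + (1440.00)(44.00) = 733960.00 cm³
ΣAy_c = (2800.00)(70.00) + (6120.00)(18.00) + (1440.00)(49.33) = 377200.00 cm³
x_c = 733960.00 / 10360.00 = 70.85 cm
y_c = 377200.00 / 10360.00 = 36.41 cm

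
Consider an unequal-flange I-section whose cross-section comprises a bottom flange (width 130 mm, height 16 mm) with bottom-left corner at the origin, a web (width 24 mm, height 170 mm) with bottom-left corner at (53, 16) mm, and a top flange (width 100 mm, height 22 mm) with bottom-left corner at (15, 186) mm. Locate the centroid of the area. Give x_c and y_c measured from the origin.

bottom flange: A = 130 × 16 = 2080.00, centroid at (65.00, 8.00).
web: A = 24 × 170 = 4080.00, centroid at (65.00, 101.00).
top flange: A = 100 × 22 = 2200.00, centroid at (65.00, 197.00).
ΣA = 8360.00 mm², ΣAx_c = 543400.00 mm³, ΣAy_c = 862120.00 mm³.
x_c = 543400.00/8360.00 = 65.00 mm; y_c = 862120.00/8360.00 = 103.12 mm.

x_c = 65.00 mm, y_c = 103.12 mm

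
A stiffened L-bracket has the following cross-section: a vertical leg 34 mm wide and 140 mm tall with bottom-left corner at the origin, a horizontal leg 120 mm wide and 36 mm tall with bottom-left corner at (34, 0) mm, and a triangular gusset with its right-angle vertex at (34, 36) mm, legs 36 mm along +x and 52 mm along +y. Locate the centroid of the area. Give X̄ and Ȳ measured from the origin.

vertical leg: A = 34 × 140 = 4760.00, centroid at (17.00, 70.00).
horizontal leg: A = 120 × 36 = 4320.00, centroid at (94.00, 18.00).
gusset: A = ½·36·52 = 936.00, centroid at (46.00, 53.33).
ΣA = 10016.00 mm²
ΣAX̄ = (4760.00)(17.00) + (4320.00)(94.00) + (936.00)(46.00) = 530056.00 mm³
ΣAȲ = (4760.00)(70.00) + (4320.00)(18.00) + (936.00)(53.33) = 460880.00 mm³
X̄ = 530056.00 / 10016.00 = 52.92 mm
Ȳ = 460880.00 / 10016.00 = 46.01 mm

X̄ = 52.92 mm, Ȳ = 46.01 mm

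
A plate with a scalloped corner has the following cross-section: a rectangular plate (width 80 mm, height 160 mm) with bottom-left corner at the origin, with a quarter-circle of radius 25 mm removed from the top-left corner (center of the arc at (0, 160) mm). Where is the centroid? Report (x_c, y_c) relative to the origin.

x_c = 41.17 mm, y_c = 77.23 mm

plate: A = 80 × 160 = 12800.00, centroid at (40.00, 80.00).
removed quarter-circle: A = −¼π·25² = -490.87, centroid at (10.61, 149.39).
ΣA = 12309.13 mm², ΣAx_c = 506791.67 mm³, ΣAy_c = 950668.52 mm³.
x_c = 506791.67/12309.13 = 41.17 mm; y_c = 950668.52/12309.13 = 77.23 mm.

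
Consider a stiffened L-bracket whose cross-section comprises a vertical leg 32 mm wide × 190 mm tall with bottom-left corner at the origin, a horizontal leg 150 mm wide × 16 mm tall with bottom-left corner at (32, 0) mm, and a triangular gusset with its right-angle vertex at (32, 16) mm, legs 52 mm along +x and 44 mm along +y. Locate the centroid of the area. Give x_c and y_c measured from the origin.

vertical leg: A = 32 × 190 = 6080.00, centroid at (16.00, 95.00).
horizontal leg: A = 150 × 16 = 2400.00, centroid at (107.00, 8.00).
gusset: A = ½·52·44 = 1144.00, centroid at (49.33, 30.67).
ΣA = 9624.00 mm²
ΣAx_c = (6080.00)(16.00) + (2400.00)(107.00) + (1144.00)(49.33) = 410517.33 mm³
ΣAy_c = (6080.00)(95.00) + (2400.00)(8.00) + (1144.00)(30.67) = 631882.67 mm³
x_c = 410517.33 / 9624.00 = 42.66 mm
y_c = 631882.67 / 9624.00 = 65.66 mm

x_c = 42.66 mm, y_c = 65.66 mm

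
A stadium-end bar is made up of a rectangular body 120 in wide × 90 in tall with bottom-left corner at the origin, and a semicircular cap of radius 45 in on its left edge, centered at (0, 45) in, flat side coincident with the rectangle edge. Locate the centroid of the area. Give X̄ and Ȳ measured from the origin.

rectangular body: A = 120 × 90 = 10800.00, centroid at (60.00, 45.00).
semicircular end: A = ½π·45² = 3180.86, centroid at (-19.10, 45.00).
ΣA = 13980.86 in²
ΣAX̄ = (10800.00)(60.00) + (3180.86)(-19.10) = 587250.00 in³
ΣAȲ = (10800.00)(45.00) + (3180.86)(45.00) = 629138.82 in³
X̄ = 587250.00 / 13980.86 = 42.00 in
Ȳ = 629138.82 / 13980.86 = 45.00 in

X̄ = 42.00 in, Ȳ = 45.00 in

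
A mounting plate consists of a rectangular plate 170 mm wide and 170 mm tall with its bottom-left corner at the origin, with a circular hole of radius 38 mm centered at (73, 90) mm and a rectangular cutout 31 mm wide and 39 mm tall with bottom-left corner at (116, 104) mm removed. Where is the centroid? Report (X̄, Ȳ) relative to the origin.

X̄ = 84.92 mm, Ȳ = 82.01 mm

plate: A = 170 × 170 = 28900.00, centroid at (85.00, 85.00).
hole 1: A = −π·38² = -4536.46, centroid at (73.00, 90.00).
hole 2: A = −(31 × 39) = -1209.00, centroid at (131.50, 123.50).
ΣA = 23154.54 mm², ΣAX̄ = 1966354.94 mm³, ΣAȲ = 1898907.12 mm³.
X̄ = 1966354.94/23154.54 = 84.92 mm; Ȳ = 1898907.12/23154.54 = 82.01 mm.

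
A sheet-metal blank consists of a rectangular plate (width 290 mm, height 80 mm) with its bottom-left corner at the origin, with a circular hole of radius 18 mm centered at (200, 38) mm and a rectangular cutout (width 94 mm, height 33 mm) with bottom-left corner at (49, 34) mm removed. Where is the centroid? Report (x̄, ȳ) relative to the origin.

x̄ = 150.03 mm, ȳ = 38.40 mm

plate: A = 290 × 80 = 23200.00, centroid at (145.00, 40.00).
hole 1: A = −π·18² = -1017.88, centroid at (200.00, 38.00).
hole 2: A = −(94 × 33) = -3102.00, centroid at (96.00, 50.50).
ΣA = 19080.12 mm²
ΣAx̄ = (23200.00)(145.00) + (-1017.88)(200.00) + (-3102.00)(96.00) = 2862632.80 mm³
ΣAȳ = (23200.00)(40.00) + (-1017.88)(38.00) + (-3102.00)(50.50) = 732669.71 mm³
x̄ = 2862632.80 / 19080.12 = 150.03 mm
ȳ = 732669.71 / 19080.12 = 38.40 mm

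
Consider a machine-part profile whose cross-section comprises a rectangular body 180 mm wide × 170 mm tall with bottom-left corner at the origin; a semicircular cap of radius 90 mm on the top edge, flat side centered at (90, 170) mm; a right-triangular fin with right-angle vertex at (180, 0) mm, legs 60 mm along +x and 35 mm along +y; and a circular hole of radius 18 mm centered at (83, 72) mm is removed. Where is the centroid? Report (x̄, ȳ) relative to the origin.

Part | A | x̄ᵢ | ȳᵢ | A·x̄ᵢ | A·ȳᵢ
rectangular body | 30600.00 | 90.00 | 85.00 | 2754000.00 | 2601000.00
semicircular top | 12723.45 | 90.00 | 208.20 | 1145110.52 | 2648986.54
triangular fin | 1050.00 | 200.00 | 11.67 | 210000.00 | 12250.00
hole | -1017.88 | 83.00 | 72.00 | -84483.71 | -73287.07
Σ | 43355.57 |  |  | 4024626.81 | 5188949.47
x̄ = 4024626.81 / 43355.57 = 92.83 mm
ȳ = 5188949.47 / 43355.57 = 119.68 mm

x̄ = 92.83 mm, ȳ = 119.68 mm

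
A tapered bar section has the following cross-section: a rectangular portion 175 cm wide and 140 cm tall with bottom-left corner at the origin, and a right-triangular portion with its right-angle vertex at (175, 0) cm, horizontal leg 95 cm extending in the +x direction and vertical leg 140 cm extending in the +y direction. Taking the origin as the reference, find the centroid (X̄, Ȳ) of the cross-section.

rectangular portion: A = 175 × 140 = 24500.00, centroid at (87.50, 70.00).
triangular portion: A = ½·95·140 = 6650.00, centroid at (206.67, 46.67).
ΣA = 31150.00 cm², ΣAX̄ = 3518083.33 cm³, ΣAȲ = 2025333.33 cm³.
X̄ = 3518083.33/31150.00 = 112.94 cm; Ȳ = 2025333.33/31150.00 = 65.02 cm.

X̄ = 112.94 cm, Ȳ = 65.02 cm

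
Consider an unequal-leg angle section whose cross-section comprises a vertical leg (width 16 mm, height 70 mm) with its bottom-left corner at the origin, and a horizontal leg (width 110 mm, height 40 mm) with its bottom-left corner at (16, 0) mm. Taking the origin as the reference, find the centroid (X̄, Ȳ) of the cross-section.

X̄ = 58.22 mm, Ȳ = 23.04 mm

Part | A | x̄ᵢ | ȳᵢ | A·x̄ᵢ | A·ȳᵢ
vertical leg | 1120.00 | 8.00 | 35.00 | 8960.00 | 39200.00
horizontal leg | 4400.00 | 71.00 | 20.00 | 312400.00 | 88000.00
Σ | 5520.00 |  |  | 321360.00 | 127200.00
X̄ = 321360.00 / 5520.00 = 58.22 mm
Ȳ = 127200.00 / 5520.00 = 23.04 mm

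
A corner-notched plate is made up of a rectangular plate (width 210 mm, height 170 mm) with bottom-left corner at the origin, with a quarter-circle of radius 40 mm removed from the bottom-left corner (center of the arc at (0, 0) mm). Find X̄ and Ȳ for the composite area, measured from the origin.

X̄ = 108.21 mm, Ȳ = 87.48 mm

plate: A = 210 × 170 = 35700.00, centroid at (105.00, 85.00).
removed quarter-circle: A = −¼π·40² = -1256.64, centroid at (16.98, 16.98).
ΣA = 34443.36 mm²
ΣAX̄ = (35700.00)(105.00) + (-1256.64)(16.98) = 3727166.67 mm³
ΣAȲ = (35700.00)(85.00) + (-1256.64)(16.98) = 3013166.67 mm³
X̄ = 3727166.67 / 34443.36 = 108.21 mm
Ȳ = 3013166.67 / 34443.36 = 87.48 mm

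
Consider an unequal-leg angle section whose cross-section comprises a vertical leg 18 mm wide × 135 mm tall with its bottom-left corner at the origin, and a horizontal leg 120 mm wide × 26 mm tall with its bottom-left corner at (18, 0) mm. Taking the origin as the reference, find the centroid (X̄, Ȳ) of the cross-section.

vertical leg: A = 18 × 135 = 2430.00, centroid at (9.00, 67.50).
horizontal leg: A = 120 × 26 = 3120.00, centroid at (78.00, 13.00).
ΣA = 5550.00 mm²
ΣAX̄ = (2430.00)(9.00) + (3120.00)(78.00) = 265230.00 mm³
ΣAȲ = (2430.00)(67.50) + (3120.00)(13.00) = 204585.00 mm³
X̄ = 265230.00 / 5550.00 = 47.79 mm
Ȳ = 204585.00 / 5550.00 = 36.86 mm

X̄ = 47.79 mm, Ȳ = 36.86 mm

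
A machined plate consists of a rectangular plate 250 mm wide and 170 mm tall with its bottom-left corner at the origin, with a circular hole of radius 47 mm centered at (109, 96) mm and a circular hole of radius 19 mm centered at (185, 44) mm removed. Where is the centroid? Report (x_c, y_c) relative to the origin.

x_c = 126.25 mm, y_c = 84.13 mm

Part | A | x̄ᵢ | ȳᵢ | A·x̄ᵢ | A·ȳᵢ
plate | 42500.00 | 125.00 | 85.00 | 5312500.00 | 3612500.00
hole 1 | -6939.78 | 109.00 | 96.00 | -756435.82 | -666218.70
hole 2 | -1134.11 | 185.00 | 44.00 | -209811.27 | -49901.06
Σ | 34426.11 |  |  | 4346252.91 | 2896380.24
x_c = 4346252.91 / 34426.11 = 126.25 mm
y_c = 2896380.24 / 34426.11 = 84.13 mm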